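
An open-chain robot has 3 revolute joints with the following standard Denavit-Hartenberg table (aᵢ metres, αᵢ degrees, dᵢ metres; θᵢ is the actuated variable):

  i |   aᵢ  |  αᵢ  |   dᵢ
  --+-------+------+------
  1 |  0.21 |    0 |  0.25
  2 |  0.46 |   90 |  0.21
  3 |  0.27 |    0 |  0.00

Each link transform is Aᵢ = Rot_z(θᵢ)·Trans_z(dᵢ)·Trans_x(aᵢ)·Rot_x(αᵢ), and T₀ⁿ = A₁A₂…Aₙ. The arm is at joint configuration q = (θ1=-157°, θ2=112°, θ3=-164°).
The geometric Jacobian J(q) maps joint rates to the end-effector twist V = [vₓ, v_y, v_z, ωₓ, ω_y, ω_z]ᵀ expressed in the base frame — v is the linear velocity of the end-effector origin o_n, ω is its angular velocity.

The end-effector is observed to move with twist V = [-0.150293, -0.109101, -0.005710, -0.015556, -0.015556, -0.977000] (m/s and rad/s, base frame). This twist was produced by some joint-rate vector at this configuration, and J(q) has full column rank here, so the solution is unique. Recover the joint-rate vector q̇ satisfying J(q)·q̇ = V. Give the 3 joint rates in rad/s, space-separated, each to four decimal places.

o_n = [-0.0516, -0.2238, 0.3856]
J₁: ẑ×o_n = [0.2238, -0.0516, 0.0000], ω = ẑ
J2: z=[0.0000, 0.0000, 1.0000] o=[-0.1933, -0.0821, 0.2500] → [0.1417, 0.1417, -0.0000, 0.0000, 0.0000, 1.0000]
J3: z=[-0.7071, -0.7071, 0.0000] o=[0.1320, -0.4073, 0.4600] → [0.0526, -0.0526, -0.2595, -0.7071, -0.7071, 0.0000]
q̇ = J⁺·V = [-0.1580, -0.8190, 0.0220]

-0.1580 -0.8190 0.0220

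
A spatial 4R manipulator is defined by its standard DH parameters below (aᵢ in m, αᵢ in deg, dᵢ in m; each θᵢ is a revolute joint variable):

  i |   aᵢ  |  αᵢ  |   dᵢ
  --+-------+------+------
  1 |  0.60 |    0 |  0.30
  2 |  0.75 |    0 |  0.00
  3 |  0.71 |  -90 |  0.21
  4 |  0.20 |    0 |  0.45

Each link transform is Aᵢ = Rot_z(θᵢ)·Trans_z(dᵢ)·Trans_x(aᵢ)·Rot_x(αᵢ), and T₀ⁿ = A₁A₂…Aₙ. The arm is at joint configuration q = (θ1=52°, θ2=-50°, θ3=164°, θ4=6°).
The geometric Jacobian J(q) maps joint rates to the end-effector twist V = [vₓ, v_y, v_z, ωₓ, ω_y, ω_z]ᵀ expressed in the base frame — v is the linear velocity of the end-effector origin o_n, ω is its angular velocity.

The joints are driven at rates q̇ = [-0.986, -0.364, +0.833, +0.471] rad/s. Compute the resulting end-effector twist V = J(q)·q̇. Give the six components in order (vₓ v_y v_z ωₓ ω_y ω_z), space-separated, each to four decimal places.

0.3990 -0.8663 -0.0937 -0.1139 -0.4570 -0.5170

o_n = [0.1282, 0.2822, 0.4891]
J₁: ẑ×o_n = [-0.2822, 0.1282, 0.0000], ω = ẑ
J2: z=[0.0000, 0.0000, 1.0000] o=[0.3694, 0.4728, 0.3000] → [0.1906, -0.2412, 0.0000, 0.0000, 0.0000, 1.0000]
J3: z=[0.0000, 0.0000, 1.0000] o=[1.1189, 0.4990, 0.3000] → [0.2167, -0.9908, 0.0000, 0.0000, 0.0000, 1.0000]
J4: z=[-0.2419, -0.9703, 0.0000] o=[0.4300, 0.6707, 0.5100] → [0.0203, -0.0051, -0.1989, -0.2419, -0.9703, 0.0000]
V = J·q̇ = [0.3990, -0.8663, -0.0937, -0.1139, -0.4570, -0.5170]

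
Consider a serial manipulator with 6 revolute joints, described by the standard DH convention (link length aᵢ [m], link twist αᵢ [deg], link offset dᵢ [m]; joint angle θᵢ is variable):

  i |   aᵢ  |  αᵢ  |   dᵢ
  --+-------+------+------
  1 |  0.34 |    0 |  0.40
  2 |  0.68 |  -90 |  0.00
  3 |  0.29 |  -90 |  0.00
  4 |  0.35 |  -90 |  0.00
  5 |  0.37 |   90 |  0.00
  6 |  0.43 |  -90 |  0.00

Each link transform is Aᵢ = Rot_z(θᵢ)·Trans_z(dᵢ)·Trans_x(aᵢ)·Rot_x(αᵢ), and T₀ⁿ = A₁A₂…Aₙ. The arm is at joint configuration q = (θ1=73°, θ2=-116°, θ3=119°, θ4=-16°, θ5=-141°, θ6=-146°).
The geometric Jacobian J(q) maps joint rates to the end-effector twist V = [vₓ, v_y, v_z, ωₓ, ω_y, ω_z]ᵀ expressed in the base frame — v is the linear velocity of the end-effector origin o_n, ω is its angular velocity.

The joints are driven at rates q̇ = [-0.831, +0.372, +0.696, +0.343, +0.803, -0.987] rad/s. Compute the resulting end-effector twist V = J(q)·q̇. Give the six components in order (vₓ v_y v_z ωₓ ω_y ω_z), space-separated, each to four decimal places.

-0.2951 -0.3225 -0.2206 -0.9352 1.0024 -0.6366

o_n = [0.6177, 0.2858, -0.0770]
J₁: ẑ×o_n = [-0.2858, 0.6177, 0.0000], ω = ẑ
J2: z=[0.0000, 0.0000, 1.0000] o=[0.0994, 0.3251, 0.4000] → [0.0393, 0.5183, -0.0000, 0.0000, 0.0000, 1.0000]
J3: z=[0.6820, 0.7314, 0.0000] o=[0.5967, -0.1386, 0.4000] → [-0.3488, 0.3253, 0.2741, 0.6820, 0.7314, 0.0000]
J4: z=[-0.6397, 0.5965, 0.4848] o=[0.4939, -0.0427, 0.1464] → [-0.2925, -0.0828, -0.2840, -0.6397, 0.5965, 0.4848]
J5: z=[-0.7533, -0.6119, -0.2411] o=[0.4404, 0.1391, -0.1479] → [-0.0080, 0.0107, -0.0021, -0.7533, -0.6119, -0.2411]
J6: z=[0.5933, -0.7904, 0.1523] o=[0.3354, 0.1286, 0.2067] → [0.2003, 0.2113, 0.3164, 0.5933, -0.7904, 0.1523]
V = J·q̇ = [-0.2951, -0.3225, -0.2206, -0.9352, 1.0024, -0.6366]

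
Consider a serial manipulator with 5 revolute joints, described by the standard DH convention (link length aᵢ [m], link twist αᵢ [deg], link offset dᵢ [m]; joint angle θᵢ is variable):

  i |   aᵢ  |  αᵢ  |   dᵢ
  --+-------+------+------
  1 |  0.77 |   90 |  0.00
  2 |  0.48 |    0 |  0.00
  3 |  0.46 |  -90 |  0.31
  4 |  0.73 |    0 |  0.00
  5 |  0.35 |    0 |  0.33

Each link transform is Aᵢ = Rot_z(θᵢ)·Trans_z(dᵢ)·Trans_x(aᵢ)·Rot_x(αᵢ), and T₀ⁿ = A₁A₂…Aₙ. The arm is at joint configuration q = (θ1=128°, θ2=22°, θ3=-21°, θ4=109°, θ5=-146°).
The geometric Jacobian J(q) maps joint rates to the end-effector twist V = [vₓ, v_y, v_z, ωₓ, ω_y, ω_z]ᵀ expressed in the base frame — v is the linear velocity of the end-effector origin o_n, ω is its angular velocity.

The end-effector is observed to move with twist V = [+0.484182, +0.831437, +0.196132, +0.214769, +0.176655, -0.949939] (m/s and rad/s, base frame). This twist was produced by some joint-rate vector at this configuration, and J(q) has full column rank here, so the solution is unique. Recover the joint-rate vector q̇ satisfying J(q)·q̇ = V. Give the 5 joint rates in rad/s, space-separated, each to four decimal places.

o_n = [-1.1871, 1.2439, 0.5185]
J₁: ẑ×o_n = [-1.2439, -1.1871, 0.0000], ω = ẑ
J2: z=[0.7880, 0.6157, 0.0000] o=[-0.4741, 0.6068, 0.0000] → [0.3192, -0.4086, 0.9411, 0.7880, 0.6157, 0.0000]
J3: z=[0.7880, 0.6157, 0.0000] o=[-0.7481, 0.9575, 0.1798] → [0.2085, -0.2669, 0.4960, 0.7880, 0.6157, 0.0000]
J4: z=[0.0107, -0.0138, 0.9998] o=[-0.7869, 1.5108, 0.1878] → [0.2622, -0.4036, -0.0084, 0.0107, -0.0138, 0.9998]
J5: z=[0.0107, -0.0138, 0.9998] o=[-1.1845, 0.8986, 0.1837] → [-0.3499, -0.0061, 0.0037, 0.0107, -0.0138, 0.9998]
q̇ = J⁺·V = [-0.5500, 0.1160, 0.1620, -0.6710, 0.2710]

-0.5500 0.1160 0.1620 -0.6710 0.2710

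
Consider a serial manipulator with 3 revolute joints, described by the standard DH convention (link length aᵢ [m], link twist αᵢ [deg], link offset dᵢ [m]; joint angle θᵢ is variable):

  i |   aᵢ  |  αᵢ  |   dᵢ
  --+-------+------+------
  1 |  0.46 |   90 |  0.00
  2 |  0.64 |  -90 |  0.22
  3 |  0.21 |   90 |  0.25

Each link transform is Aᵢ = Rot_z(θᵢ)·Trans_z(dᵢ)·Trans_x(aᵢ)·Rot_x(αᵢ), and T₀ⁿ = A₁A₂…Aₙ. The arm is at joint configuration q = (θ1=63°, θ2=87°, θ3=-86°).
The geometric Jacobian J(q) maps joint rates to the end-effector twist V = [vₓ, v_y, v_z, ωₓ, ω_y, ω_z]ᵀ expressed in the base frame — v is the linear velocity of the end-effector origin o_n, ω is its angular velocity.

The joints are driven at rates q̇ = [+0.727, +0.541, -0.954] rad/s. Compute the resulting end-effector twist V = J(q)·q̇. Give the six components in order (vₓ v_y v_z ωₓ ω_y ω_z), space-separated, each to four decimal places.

-0.1728 0.0218 -0.3161 0.9145 0.6032 0.6771

o_n = [0.4937, 0.0230, 0.6668]
J₁: ẑ×o_n = [-0.0230, 0.4937, 0.0000], ω = ẑ
J2: z=[0.8910, -0.4540, 0.0000] o=[0.2088, 0.4099, 0.0000] → [-0.3027, -0.5942, -0.2154, 0.8910, -0.4540, 0.0000]
J3: z=[-0.4534, -0.8898, 0.0523] o=[0.4201, 0.3398, 0.6391] → [-0.0081, 0.0164, 0.2092, -0.4534, -0.8898, 0.0523]
V = J·q̇ = [-0.1728, 0.0218, -0.3161, 0.9145, 0.6032, 0.6771]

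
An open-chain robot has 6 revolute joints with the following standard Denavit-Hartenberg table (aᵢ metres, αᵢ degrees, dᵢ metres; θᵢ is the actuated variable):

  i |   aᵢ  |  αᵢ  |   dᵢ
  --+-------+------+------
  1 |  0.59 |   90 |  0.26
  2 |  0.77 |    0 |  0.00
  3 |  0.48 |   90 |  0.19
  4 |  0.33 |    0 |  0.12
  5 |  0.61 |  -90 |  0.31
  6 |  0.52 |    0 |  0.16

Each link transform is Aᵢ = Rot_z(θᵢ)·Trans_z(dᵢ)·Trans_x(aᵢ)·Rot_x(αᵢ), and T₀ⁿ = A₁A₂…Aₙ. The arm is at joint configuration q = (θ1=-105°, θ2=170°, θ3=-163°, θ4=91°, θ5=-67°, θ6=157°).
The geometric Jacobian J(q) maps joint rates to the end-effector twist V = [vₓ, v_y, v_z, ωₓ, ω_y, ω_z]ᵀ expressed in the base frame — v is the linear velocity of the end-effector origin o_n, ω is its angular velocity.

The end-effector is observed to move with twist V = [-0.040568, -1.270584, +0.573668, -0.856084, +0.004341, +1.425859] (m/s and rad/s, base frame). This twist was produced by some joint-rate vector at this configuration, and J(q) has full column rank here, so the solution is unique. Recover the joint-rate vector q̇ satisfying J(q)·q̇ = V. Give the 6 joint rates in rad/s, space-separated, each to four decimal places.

0.8400 0.8490 0.6240 -0.9510 0.3960 -0.7060

o_n = [-0.7945, -0.1852, 0.2331]
J₁: ẑ×o_n = [0.1852, -0.7945, 0.0000], ω = ẑ
J2: z=[-0.9659, 0.2588, 0.0000] o=[-0.1527, -0.5699, 0.2600] → [-0.0070, -0.0260, -0.2055, -0.9659, 0.2588, 0.0000]
J3: z=[-0.9659, 0.2588, 0.0000] o=[0.0436, 0.1626, 0.3937] → [-0.0416, -0.1552, 0.5528, -0.9659, 0.2588, 0.0000]
J4: z=[-0.0315, -0.1177, -0.9925] o=[-0.2633, -0.2484, 0.4522] → [0.0886, 0.5204, -0.0645, -0.0315, -0.1177, -0.9925]
J5: z=[-0.0315, -0.1177, -0.9925] o=[-0.5843, -0.1717, 0.3324] → [-0.0018, 0.2056, -0.0243, -0.0315, -0.1177, -0.9925]
J6: z=[-0.7779, 0.6264, -0.0496] o=[-0.9769, -0.6782, 0.0926] → [0.1124, 0.1002, -0.4977, -0.7779, 0.6264, -0.0496]
q̇ = J⁺·V = [0.8400, 0.8490, 0.6240, -0.9510, 0.3960, -0.7060]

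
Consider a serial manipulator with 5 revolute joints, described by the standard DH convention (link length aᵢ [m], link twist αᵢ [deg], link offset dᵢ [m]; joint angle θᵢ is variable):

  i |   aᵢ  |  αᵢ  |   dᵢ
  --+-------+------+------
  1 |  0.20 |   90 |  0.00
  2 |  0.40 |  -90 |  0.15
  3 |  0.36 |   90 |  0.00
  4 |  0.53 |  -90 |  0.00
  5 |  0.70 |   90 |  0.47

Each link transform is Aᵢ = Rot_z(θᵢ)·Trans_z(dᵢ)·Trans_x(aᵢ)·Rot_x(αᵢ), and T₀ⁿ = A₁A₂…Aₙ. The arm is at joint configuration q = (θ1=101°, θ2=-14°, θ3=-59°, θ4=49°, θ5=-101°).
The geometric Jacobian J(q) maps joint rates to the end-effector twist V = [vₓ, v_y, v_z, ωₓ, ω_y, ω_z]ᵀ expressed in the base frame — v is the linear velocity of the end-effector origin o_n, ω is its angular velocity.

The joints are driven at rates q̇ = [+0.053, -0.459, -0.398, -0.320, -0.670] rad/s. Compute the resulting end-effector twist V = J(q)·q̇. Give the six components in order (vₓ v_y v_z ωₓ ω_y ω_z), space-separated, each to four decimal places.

o_n = [0.6614, 0.4303, 0.6022]
J₁: ẑ×o_n = [-0.4303, 0.6614, 0.0000], ω = ẑ
J2: z=[0.9816, 0.1908, 0.0000] o=[-0.0382, 0.1963, 0.0000] → [0.1149, -0.5911, 0.0962, 0.9816, 0.1908, 0.0000]
J3: z=[-0.0462, 0.2375, 0.9703] o=[0.0350, 0.6059, -0.0968] → [0.3364, 0.6400, -0.1406, -0.0462, 0.2375, 0.9703]
J4: z=[0.6643, -0.7182, 0.2074] o=[0.3036, 0.8414, -0.1416] → [-0.4489, -0.4199, -0.0161, 0.6643, -0.7182, 0.2074]
J5: z=[-0.5933, -0.3379, 0.7306] o=[0.5446, 1.1638, 0.2032] → [0.4011, 0.3221, 0.4747, -0.5933, -0.3379, 0.7306]
V = J·q̇ = [-0.3345, -0.0298, -0.3011, -0.2472, 0.2741, -0.8890]

-0.3345 -0.0298 -0.3011 -0.2472 0.2741 -0.8890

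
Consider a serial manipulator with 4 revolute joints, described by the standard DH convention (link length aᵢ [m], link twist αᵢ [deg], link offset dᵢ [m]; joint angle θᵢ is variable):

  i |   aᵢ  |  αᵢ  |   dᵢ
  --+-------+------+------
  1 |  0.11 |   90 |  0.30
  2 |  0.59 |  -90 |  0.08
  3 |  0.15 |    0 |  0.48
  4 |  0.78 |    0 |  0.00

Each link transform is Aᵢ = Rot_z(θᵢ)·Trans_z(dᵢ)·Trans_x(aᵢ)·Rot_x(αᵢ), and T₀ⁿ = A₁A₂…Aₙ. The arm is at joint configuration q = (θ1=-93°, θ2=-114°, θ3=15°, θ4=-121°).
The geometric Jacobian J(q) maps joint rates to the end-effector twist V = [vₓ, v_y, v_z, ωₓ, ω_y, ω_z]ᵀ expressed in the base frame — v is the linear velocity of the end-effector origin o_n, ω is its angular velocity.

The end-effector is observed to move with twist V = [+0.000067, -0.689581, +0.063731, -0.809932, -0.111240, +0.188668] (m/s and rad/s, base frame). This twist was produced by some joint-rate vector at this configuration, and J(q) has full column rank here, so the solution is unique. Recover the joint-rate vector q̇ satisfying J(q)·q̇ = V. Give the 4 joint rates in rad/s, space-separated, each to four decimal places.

o_n = [-0.8075, -0.2952, -0.3702]
J₁: ẑ×o_n = [0.2952, -0.8075, 0.0000], ω = ẑ
J2: z=[-0.9986, 0.0523, 0.0000] o=[-0.0058, -0.1098, 0.3000] → [-0.0351, -0.6693, 0.2270, -0.9986, 0.0523, 0.0000]
J3: z=[-0.0478, -0.9123, -0.4067] o=[-0.0731, 0.1340, -0.2390] → [-0.0549, 0.2924, -0.6495, -0.0478, -0.9123, -0.4067]
J4: z=[-0.0478, -0.9123, -0.4067] o=[-0.0542, -0.2471, -0.5666] → [-0.1987, 0.3158, -0.6850, -0.0478, -0.9123, -0.4067]
q̇ = J⁺·V = [0.2570, 0.8030, -0.0990, 0.2670]

0.2570 0.8030 -0.0990 0.2670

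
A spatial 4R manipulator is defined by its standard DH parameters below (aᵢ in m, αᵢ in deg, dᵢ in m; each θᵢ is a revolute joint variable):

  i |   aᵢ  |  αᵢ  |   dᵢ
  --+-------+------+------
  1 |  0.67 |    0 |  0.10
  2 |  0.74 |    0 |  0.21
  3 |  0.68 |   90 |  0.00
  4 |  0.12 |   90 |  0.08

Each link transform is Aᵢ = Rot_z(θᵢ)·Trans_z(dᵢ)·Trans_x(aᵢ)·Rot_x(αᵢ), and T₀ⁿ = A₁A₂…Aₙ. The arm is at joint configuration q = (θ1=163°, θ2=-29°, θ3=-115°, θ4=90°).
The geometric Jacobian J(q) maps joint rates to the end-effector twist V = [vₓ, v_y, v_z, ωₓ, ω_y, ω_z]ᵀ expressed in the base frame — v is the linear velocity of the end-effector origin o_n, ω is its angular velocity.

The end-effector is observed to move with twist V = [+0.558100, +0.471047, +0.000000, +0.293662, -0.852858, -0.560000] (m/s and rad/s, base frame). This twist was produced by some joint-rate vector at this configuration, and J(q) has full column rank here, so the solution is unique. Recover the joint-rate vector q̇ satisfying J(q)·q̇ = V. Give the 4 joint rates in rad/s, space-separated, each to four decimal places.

o_n = [-0.4858, 0.8739, 0.4300]
J₁: ẑ×o_n = [-0.8739, -0.4858, 0.0000], ω = ẑ
J2: z=[0.0000, 0.0000, 1.0000] o=[-0.6407, 0.1959, 0.1000] → [-0.6781, 0.1550, 0.0000, 0.0000, 0.0000, 1.0000]
J3: z=[0.0000, 0.0000, 1.0000] o=[-1.1548, 0.7282, 0.3100] → [-0.1457, 0.6690, 0.0000, 0.0000, 0.0000, 1.0000]
J4: z=[0.3256, -0.9455, 0.0000] o=[-0.5118, 0.9496, 0.3100] → [-0.1135, -0.0391, 0.0000, 0.3256, -0.9455, 0.0000]
q̇ = J⁺·V = [-0.7130, -0.1120, 0.2650, 0.9020]

-0.7130 -0.1120 0.2650 0.9020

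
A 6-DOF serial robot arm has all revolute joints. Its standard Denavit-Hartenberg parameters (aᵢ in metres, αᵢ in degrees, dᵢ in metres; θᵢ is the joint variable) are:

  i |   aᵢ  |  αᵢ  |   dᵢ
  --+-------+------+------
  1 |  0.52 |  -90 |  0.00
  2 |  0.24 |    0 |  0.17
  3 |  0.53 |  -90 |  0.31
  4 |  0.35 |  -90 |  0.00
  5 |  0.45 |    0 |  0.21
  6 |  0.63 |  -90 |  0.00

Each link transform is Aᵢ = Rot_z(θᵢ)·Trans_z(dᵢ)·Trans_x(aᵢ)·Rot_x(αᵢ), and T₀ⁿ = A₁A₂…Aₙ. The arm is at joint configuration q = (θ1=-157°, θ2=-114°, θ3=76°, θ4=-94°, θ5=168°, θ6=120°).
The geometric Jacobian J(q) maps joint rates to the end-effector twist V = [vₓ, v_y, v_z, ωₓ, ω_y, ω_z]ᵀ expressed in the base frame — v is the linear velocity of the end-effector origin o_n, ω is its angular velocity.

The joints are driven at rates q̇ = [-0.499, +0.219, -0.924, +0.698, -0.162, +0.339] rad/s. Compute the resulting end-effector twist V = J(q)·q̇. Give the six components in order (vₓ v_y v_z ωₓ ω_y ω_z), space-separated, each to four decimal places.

-0.5429 0.5020 0.7768 -0.7943 0.4153 -0.9403

o_n = [-0.9724, -1.0634, 0.2716]
J₁: ẑ×o_n = [1.0634, -0.9724, 0.0000], ω = ẑ
J2: z=[0.3907, -0.9205, 0.0000] o=[-0.4787, -0.2032, 0.0000] → [-0.2500, -0.1061, -0.7906, 0.3907, -0.9205, 0.0000]
J3: z=[0.3907, -0.9205, 0.0000] o=[-0.3224, -0.3215, 0.2193] → [-0.0482, -0.0205, -0.8883, 0.3907, -0.9205, 0.0000]
J4: z=[-0.5667, -0.2406, -0.7880] o=[-0.5857, -0.7701, 0.5456] → [-0.1653, 0.1495, 0.0732, -0.5667, -0.2406, -0.7880]
J5: z=[-0.6963, -0.3714, 0.6142] o=[-0.4316, -1.0839, 0.5305] → [0.0835, -0.5125, -0.2152, -0.6963, -0.3714, 0.6142]
J6: z=[-0.6963, -0.3714, 0.6142] o=[-0.7186, -0.7447, 0.7521] → [0.3742, -0.4905, 0.1277, -0.6963, -0.3714, 0.6142]
V = J·q̇ = [-0.5429, 0.5020, 0.7768, -0.7943, 0.4153, -0.9403]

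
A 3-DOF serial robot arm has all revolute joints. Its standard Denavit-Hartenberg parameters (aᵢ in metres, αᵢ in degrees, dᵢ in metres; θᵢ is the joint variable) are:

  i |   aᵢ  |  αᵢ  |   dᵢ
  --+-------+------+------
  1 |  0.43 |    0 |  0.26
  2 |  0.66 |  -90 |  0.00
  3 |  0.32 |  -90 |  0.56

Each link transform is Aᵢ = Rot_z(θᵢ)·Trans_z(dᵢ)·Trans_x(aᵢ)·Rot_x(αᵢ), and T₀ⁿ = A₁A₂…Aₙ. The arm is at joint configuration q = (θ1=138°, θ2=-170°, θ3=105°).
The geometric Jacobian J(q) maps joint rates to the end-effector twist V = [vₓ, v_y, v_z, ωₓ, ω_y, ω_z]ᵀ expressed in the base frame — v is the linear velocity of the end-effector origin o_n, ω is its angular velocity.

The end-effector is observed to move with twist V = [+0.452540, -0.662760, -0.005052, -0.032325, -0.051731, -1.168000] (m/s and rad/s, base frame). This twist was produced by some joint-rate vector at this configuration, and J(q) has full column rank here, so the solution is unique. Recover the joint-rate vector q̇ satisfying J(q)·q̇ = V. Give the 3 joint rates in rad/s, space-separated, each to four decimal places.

-0.8310 -0.3370 -0.0610

o_n = [0.4667, 0.4568, -0.0491]
J₁: ẑ×o_n = [-0.4568, 0.4667, 0.0000], ω = ẑ
J2: z=[0.0000, 0.0000, 1.0000] o=[-0.3196, 0.2877, 0.2600] → [-0.1690, 0.7862, 0.0000, 0.0000, 0.0000, 1.0000]
J3: z=[0.5299, 0.8480, 0.0000] o=[0.2402, -0.0620, 0.2600] → [-0.2621, 0.1638, 0.0828, 0.5299, 0.8480, 0.0000]
q̇ = J⁺·V = [-0.8310, -0.3370, -0.0610]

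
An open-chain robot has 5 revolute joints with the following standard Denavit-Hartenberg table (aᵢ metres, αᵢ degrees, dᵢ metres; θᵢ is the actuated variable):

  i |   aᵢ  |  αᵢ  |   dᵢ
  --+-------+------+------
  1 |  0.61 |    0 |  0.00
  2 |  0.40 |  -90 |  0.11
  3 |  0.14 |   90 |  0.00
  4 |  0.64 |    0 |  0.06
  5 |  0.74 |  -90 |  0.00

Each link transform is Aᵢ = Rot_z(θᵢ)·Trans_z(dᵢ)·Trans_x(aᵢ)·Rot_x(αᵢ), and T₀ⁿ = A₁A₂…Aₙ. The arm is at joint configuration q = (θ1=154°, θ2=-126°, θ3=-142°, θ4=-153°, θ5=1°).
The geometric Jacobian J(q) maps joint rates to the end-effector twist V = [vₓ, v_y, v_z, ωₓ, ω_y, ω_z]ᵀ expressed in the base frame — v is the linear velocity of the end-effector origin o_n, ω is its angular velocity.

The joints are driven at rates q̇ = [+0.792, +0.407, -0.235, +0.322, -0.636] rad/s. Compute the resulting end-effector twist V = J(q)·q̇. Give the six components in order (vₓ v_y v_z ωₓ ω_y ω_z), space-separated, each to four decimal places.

-0.0725 1.3168 0.1824 0.2810 -0.1167 1.4464

o_n = [0.8258, 0.2755, -0.6044]
J₁: ẑ×o_n = [-0.2755, 0.8258, 0.0000], ω = ẑ
J2: z=[0.0000, 0.0000, 1.0000] o=[-0.5483, 0.2674, 0.0000] → [-0.0080, 1.3740, 0.0000, 0.0000, 0.0000, 1.0000]
J3: z=[-0.4695, 0.8829, 0.0000] o=[-0.1951, 0.4552, 0.1100] → [-0.6308, -0.3354, -0.8170, -0.4695, 0.8829, 0.0000]
J4: z=[-0.5436, -0.2890, -0.7880] o=[-0.2925, 0.4034, 0.1962] → [0.1306, -1.3164, 0.3928, -0.5436, -0.2890, -0.7880]
J5: z=[-0.5436, -0.2890, -0.7880] o=[0.2081, 0.3405, -0.2022] → [0.0650, -0.7054, 0.2139, -0.5436, -0.2890, -0.7880]
V = J·q̇ = [-0.0725, 1.3168, 0.1824, 0.2810, -0.1167, 1.4464]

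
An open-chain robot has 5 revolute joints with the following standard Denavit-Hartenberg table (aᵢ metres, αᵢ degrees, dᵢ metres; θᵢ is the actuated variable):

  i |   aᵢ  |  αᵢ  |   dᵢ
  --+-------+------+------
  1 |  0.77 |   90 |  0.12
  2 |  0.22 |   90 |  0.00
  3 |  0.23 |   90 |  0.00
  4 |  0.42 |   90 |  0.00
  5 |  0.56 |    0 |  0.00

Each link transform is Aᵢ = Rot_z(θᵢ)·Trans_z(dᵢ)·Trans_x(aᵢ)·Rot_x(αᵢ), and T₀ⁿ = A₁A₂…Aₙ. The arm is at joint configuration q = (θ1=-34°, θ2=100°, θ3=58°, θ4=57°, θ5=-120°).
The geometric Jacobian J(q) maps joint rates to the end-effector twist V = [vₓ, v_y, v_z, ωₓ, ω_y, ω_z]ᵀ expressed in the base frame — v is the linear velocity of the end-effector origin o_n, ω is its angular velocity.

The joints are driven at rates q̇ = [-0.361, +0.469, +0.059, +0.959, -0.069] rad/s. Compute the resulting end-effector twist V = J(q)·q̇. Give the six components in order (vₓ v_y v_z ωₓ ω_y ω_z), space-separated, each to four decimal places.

-0.2065 -0.0847 -0.0177 0.0155 0.0960 0.4265

o_n = [0.4495, -0.9264, 0.1118]
J₁: ẑ×o_n = [0.9264, 0.4495, -0.0000], ω = ẑ
J2: z=[-0.5592, -0.8290, 0.0000] o=[0.6384, -0.4306, 0.1200] → [0.0068, -0.0046, 0.1207, -0.5592, -0.8290, 0.0000]
J3: z=[0.8164, -0.5507, 0.1736] o=[0.6067, -0.4092, 0.3367] → [0.2136, 0.1563, -0.5089, 0.8164, -0.5507, 0.1736]
J4: z=[0.1742, 0.5217, 0.8352] o=[0.4801, -0.5591, 0.4567] → [0.1269, 0.0345, -0.0480, 0.1742, 0.5217, 0.8352]
J5: z=[-0.9064, -0.2466, 0.3431] o=[0.6417, -0.9021, 0.6372] → [0.1379, -0.5422, -0.0254, -0.9064, -0.2466, 0.3431]
V = J·q̇ = [-0.2065, -0.0847, -0.0177, 0.0155, 0.0960, 0.4265]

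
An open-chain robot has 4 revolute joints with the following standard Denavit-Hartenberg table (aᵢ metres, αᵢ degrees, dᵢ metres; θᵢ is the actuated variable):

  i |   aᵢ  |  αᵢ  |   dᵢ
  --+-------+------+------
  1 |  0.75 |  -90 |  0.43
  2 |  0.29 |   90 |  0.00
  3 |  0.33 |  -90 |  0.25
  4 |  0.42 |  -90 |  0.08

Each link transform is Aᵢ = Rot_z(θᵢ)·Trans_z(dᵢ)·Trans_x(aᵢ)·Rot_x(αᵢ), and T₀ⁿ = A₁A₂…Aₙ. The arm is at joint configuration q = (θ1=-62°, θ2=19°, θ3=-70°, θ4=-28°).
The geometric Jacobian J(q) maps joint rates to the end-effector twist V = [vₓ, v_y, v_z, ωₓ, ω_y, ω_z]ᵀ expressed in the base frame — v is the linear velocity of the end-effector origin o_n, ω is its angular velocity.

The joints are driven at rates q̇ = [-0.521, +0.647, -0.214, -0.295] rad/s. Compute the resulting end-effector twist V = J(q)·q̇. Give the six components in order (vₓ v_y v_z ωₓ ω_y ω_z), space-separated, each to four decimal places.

-0.8242 -0.1057 -0.3103 0.3264 0.5493 -0.6331

o_n = [0.1316, -1.5921, 0.6559]
J₁: ẑ×o_n = [1.5921, 0.1316, -0.0000], ω = ẑ
J2: z=[0.8829, 0.4695, 0.0000] o=[0.3521, -0.6622, 0.4300] → [0.1060, -0.1994, -0.7175, 0.8829, 0.4695, 0.0000]
J3: z=[0.1528, -0.2875, 0.9455] o=[0.4808, -0.9043, 0.3356] → [0.5582, -0.3791, -0.2055, 0.1528, -0.2875, 0.9455]
J4: z=[0.7191, -0.6239, -0.3059] o=[0.2953, -1.2160, 0.5352] → [-0.1903, -0.0367, -0.3726, 0.7191, -0.6239, -0.3059]
V = J·q̇ = [-0.8242, -0.1057, -0.3103, 0.3264, 0.5493, -0.6331]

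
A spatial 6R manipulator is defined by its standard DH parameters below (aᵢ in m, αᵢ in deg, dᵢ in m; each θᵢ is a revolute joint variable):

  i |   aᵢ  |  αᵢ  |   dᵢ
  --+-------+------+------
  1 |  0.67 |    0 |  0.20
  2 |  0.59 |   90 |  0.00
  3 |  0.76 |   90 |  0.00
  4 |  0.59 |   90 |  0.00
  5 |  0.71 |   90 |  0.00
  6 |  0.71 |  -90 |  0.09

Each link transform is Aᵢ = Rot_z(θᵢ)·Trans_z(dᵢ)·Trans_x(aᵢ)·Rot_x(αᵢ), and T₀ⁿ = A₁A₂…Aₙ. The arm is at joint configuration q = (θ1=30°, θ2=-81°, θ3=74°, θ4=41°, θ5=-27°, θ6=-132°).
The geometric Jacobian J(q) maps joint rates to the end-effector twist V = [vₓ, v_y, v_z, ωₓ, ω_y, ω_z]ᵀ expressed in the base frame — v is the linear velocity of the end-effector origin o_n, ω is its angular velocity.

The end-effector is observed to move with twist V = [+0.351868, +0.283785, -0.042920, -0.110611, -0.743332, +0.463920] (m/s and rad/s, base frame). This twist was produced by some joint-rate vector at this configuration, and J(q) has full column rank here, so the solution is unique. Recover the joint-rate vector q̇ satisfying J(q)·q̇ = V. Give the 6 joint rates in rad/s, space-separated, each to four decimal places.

o_n = [0.3134, -0.7589, 1.1995]
J₁: ẑ×o_n = [0.7589, 0.3134, -0.0000], ω = ẑ
J2: z=[0.0000, 0.0000, 1.0000] o=[0.5802, 0.3350, 0.2000] → [1.0939, -0.2668, 0.0000, 0.0000, 0.0000, 1.0000]
J3: z=[-0.7771, -0.6293, 0.0000] o=[0.9515, -0.1235, 0.2000] → [-0.6290, 0.7768, 0.0922, -0.7771, -0.6293, 0.0000]
J4: z=[0.6049, -0.7470, -0.2756] o=[1.0834, -0.2863, 0.9306] → [-0.3312, 0.0495, -0.8611, 0.6049, -0.7470, -0.2756]
J5: z=[0.7003, 0.3344, 0.6306] o=[0.8598, -0.6253, 1.3586] → [0.0311, -0.2332, 0.0891, 0.7003, 0.3344, 0.6306]
J6: z=[-0.3670, 0.9265, -0.0838] o=[0.4251, -0.7480, 1.9064] → [-0.6558, -0.2500, 0.1075, -0.3670, 0.9265, -0.0838]
q̇ = J⁺·V = [-0.2240, 0.5620, 0.5600, 0.0750, 0.1760, -0.4250]

-0.2240 0.5620 0.5600 0.0750 0.1760 -0.4250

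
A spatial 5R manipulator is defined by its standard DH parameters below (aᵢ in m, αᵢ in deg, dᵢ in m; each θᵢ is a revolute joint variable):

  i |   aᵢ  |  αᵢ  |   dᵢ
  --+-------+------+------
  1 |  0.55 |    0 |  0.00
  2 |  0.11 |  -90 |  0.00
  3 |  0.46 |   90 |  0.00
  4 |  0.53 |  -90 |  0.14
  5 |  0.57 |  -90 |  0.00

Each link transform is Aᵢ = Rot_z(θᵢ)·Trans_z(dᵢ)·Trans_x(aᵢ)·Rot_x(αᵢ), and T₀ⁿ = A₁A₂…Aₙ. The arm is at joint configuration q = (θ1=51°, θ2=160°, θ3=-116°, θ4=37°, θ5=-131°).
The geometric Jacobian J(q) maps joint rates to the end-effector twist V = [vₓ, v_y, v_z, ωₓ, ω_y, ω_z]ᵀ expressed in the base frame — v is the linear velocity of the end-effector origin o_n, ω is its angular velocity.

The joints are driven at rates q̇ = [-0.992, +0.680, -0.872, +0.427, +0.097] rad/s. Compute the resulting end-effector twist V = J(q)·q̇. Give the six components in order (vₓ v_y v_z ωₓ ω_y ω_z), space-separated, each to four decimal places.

0.7764 -0.4628 -0.6923 -0.1022 0.8655 -0.5517

o_n = [0.9592, 0.6862, 0.2755]
J₁: ẑ×o_n = [-0.6862, 0.9592, 0.0000], ω = ẑ
J2: z=[0.0000, 0.0000, 1.0000] o=[0.3461, 0.4274, 0.0000] → [-0.2588, 0.6130, 0.0000, 0.0000, 0.0000, 1.0000]
J3: z=[0.5150, -0.8572, 0.0000] o=[0.2518, 0.3708, 0.0000] → [-0.2362, -0.1419, 0.7688, 0.5150, -0.8572, 0.0000]
J4: z=[0.7704, 0.4629, -0.4384] o=[0.4247, 0.4746, 0.4134] → [0.0289, -0.1280, -0.0844, 0.7704, 0.4629, -0.4384]
J5: z=[0.1852, -0.8204, -0.5409] o=[0.8559, 0.3616, 0.7325] → [0.5505, 0.0288, 0.1449, 0.1852, -0.8204, -0.5409]
V = J·q̇ = [0.7764, -0.4628, -0.6923, -0.1022, 0.8655, -0.5517]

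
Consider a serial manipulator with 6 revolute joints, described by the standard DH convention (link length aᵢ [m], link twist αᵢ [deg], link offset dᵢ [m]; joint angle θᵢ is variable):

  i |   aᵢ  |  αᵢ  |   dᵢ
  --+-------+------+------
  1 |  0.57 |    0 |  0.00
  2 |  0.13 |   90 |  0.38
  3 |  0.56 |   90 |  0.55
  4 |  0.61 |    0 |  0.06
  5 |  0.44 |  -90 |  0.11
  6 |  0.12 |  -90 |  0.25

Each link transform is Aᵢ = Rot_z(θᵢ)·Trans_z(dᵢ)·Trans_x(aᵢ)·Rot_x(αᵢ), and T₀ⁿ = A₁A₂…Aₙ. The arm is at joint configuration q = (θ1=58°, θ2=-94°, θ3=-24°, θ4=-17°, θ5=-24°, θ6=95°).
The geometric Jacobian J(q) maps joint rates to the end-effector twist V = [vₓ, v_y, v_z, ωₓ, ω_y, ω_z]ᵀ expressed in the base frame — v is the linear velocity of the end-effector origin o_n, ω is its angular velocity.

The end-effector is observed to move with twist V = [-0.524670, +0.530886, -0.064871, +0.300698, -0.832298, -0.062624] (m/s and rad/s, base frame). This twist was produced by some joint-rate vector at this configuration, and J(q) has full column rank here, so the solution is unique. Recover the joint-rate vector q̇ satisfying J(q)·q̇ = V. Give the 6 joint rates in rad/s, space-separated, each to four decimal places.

0.4770 -0.8670 -0.1200 -0.9200 0.3230 0.8170

o_n = [1.4327, -0.6824, -0.3297]
J₁: ẑ×o_n = [0.6824, 1.4327, -0.0000], ω = ẑ
J2: z=[0.0000, 0.0000, 1.0000] o=[0.3021, 0.4834, 0.0000] → [1.1658, 1.1307, -0.0000, 0.0000, 0.0000, 1.0000]
J3: z=[-0.5878, -0.8090, 0.0000] o=[0.4072, 0.4070, 0.3800] → [0.5742, -0.4172, 1.4700, -0.5878, -0.8090, 0.0000]
J4: z=[-0.3291, 0.2391, -0.9135] o=[0.4978, -0.3387, 0.1522] → [-0.4292, -1.0127, -0.1104, -0.3291, 0.2391, -0.9135]
J5: z=[-0.3291, 0.2391, -0.9135] o=[1.0140, -0.4933, -0.1399] → [-0.2181, -0.4450, -0.0379, -0.3291, 0.2391, -0.9135]
J6: z=[0.0413, -0.9629, -0.2668] o=[1.3930, -0.4118, -0.3754] → [-0.1162, -0.0125, 0.0271, 0.0413, -0.9629, -0.2668]
q̇ = J⁺·V = [0.4770, -0.8670, -0.1200, -0.9200, 0.3230, 0.8170]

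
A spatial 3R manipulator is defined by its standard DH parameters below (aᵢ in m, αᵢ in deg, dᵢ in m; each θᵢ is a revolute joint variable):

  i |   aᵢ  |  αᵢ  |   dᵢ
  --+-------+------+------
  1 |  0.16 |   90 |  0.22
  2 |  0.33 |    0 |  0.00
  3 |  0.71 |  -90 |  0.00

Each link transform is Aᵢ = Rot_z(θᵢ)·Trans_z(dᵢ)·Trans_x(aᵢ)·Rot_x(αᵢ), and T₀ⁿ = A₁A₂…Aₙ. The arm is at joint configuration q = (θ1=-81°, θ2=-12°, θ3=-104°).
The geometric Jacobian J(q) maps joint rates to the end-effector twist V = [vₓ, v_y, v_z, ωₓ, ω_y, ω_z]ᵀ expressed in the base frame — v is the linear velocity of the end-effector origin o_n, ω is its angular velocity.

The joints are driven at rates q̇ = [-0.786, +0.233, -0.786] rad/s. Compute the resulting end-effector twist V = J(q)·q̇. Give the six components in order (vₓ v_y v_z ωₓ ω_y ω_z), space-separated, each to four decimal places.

-0.1859 0.3117 0.2473 0.5462 0.0865 -0.7860

o_n = [0.0268, -0.1694, -0.4868]
J₁: ẑ×o_n = [0.1694, 0.0268, -0.0000], ω = ẑ
J2: z=[-0.9877, -0.1564, 0.0000] o=[0.0250, -0.1580, 0.2200] → [0.1106, -0.6981, 0.0115, -0.9877, -0.1564, 0.0000]
J3: z=[-0.9877, -0.1564, 0.0000] o=[0.0755, -0.4768, 0.1514] → [0.0998, -0.6303, -0.3112, -0.9877, -0.1564, 0.0000]
V = J·q̇ = [-0.1859, 0.3117, 0.2473, 0.5462, 0.0865, -0.7860]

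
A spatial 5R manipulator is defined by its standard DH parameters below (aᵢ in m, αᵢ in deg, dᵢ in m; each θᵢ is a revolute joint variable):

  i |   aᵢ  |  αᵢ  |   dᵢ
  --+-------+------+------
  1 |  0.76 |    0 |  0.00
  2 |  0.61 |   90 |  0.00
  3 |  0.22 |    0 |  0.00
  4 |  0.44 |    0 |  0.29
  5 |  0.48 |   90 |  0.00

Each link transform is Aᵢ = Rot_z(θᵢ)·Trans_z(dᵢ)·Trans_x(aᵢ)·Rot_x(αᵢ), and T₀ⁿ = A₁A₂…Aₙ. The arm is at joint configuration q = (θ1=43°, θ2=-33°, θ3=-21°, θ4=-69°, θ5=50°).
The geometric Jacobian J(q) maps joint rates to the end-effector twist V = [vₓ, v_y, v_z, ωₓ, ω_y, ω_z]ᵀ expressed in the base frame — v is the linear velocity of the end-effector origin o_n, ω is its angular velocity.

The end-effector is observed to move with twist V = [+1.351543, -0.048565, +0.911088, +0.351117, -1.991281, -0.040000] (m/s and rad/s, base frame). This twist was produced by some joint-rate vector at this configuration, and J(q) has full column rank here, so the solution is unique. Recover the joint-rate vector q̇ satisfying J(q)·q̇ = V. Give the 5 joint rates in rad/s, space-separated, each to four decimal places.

o_n = [1.7713, 0.4382, -0.8274]
J₁: ẑ×o_n = [-0.4382, 1.7713, 0.0000], ω = ẑ
J2: z=[0.0000, 0.0000, 1.0000] o=[0.5558, 0.5183, 0.0000] → [0.0802, 1.2155, -0.0000, 0.0000, 0.0000, 1.0000]
J3: z=[0.1736, -0.9848, 0.0000] o=[1.1566, 0.6242, 0.0000] → [0.8148, 0.1437, 0.5731, 0.1736, -0.9848, 0.0000]
J4: z=[0.1736, -0.9848, 0.0000] o=[1.3588, 0.6599, -0.0788] → [0.7372, 0.1300, 0.3677, 0.1736, -0.9848, 0.0000]
J5: z=[0.1736, -0.9848, 0.0000] o=[1.4092, 0.3743, -0.5188] → [0.3039, 0.0536, 0.3677, 0.1736, -0.9848, 0.0000]
q̇ = J⁺·V = [-0.3690, 0.3290, 0.8160, 0.3050, 0.9010]

-0.3690 0.3290 0.8160 0.3050 0.9010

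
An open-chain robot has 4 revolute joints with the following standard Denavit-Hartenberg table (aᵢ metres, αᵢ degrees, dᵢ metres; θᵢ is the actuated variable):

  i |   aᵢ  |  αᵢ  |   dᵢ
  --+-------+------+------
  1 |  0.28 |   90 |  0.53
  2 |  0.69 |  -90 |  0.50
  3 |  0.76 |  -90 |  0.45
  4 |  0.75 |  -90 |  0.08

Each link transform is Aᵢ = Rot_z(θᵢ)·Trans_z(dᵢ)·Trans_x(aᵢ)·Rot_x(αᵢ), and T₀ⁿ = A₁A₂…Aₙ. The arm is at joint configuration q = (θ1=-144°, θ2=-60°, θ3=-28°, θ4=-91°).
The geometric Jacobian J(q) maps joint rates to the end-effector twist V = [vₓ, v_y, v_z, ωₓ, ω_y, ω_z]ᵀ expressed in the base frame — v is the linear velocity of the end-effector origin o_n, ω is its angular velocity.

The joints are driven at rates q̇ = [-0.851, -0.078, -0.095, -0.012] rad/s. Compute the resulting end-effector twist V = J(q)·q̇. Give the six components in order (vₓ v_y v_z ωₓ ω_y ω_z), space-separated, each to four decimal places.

-0.4541 1.8638 -0.1053 0.1085 -0.0045 -0.8936

o_n = [-2.0868, -0.5520, -0.0713]
J₁: ẑ×o_n = [0.5520, -2.0868, 0.0000], ω = ẑ
J2: z=[-0.5878, 0.8090, 0.0000] o=[-0.2265, -0.1646, 0.5300] → [-0.4864, -0.3534, 1.7327, -0.5878, 0.8090, 0.0000]
J3: z=[-0.7006, -0.5090, 0.5000] o=[-0.7995, 0.0371, -0.0676] → [0.2964, -0.6462, -0.2425, -0.7006, -0.5090, 0.5000]
J4: z=[0.3291, -0.8523, -0.4066] o=[-1.5960, -0.1005, -0.4237] → [-0.4839, 0.0836, -0.5669, 0.3291, -0.8523, -0.4066]
V = J·q̇ = [-0.4541, 1.8638, -0.1053, 0.1085, -0.0045, -0.8936]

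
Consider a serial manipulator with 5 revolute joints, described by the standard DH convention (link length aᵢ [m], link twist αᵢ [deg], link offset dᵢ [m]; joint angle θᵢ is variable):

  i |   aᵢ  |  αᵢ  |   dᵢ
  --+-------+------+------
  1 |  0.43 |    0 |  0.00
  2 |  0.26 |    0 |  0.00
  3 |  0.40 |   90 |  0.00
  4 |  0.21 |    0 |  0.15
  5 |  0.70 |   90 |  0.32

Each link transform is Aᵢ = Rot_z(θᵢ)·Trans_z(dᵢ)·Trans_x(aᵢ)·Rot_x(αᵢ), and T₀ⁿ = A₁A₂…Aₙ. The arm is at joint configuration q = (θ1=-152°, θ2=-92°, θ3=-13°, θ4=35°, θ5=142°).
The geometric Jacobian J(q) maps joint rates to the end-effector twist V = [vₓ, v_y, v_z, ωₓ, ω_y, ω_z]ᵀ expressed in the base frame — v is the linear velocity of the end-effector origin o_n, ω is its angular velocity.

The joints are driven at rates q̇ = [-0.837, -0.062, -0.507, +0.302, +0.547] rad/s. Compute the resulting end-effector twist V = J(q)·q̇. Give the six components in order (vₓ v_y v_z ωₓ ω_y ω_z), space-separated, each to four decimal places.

o_n = [-0.0071, 0.0138, 0.1571]
J₁: ẑ×o_n = [-0.0138, -0.0071, 0.0000], ω = ẑ
J2: z=[0.0000, 0.0000, 1.0000] o=[-0.3797, -0.2019, 0.0000] → [-0.2157, 0.3726, 0.0000, 0.0000, 0.0000, 1.0000]
J3: z=[0.0000, 0.0000, 1.0000] o=[-0.4936, 0.0318, 0.0000] → [0.0180, 0.4865, -0.0000, 0.0000, 0.0000, 1.0000]
J4: z=[0.9744, 0.2250, 0.0000] o=[-0.5836, 0.4216, 0.0000] → [0.0353, -0.1531, -0.5270, 0.9744, 0.2250, 0.0000]
J5: z=[0.9744, 0.2250, 0.0000] o=[-0.4762, 0.6229, 0.1205] → [0.0082, -0.0357, -0.6990, 0.9744, 0.2250, 0.0000]
V = J·q̇ = [0.0309, -0.3296, -0.5415, 0.8272, 0.1910, -1.4060]

0.0309 -0.3296 -0.5415 0.8272 0.1910 -1.4060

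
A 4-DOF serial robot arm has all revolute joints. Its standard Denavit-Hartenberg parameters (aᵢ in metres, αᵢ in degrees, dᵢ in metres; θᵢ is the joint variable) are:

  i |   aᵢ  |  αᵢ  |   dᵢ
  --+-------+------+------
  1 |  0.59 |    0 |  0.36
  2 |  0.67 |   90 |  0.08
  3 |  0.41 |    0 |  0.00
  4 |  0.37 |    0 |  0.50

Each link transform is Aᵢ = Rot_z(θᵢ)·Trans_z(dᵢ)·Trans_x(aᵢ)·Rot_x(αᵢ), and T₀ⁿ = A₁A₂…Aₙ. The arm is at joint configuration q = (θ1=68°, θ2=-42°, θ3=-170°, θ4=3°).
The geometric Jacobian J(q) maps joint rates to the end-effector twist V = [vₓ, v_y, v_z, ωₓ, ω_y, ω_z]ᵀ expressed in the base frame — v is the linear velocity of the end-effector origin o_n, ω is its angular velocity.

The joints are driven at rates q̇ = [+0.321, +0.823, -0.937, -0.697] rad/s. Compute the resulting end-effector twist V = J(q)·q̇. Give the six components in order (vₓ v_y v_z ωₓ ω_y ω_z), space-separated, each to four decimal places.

0.2036 0.1359 0.9674 -0.7163 1.4686 1.1440

o_n = [0.3555, 0.0563, 0.2856]
J₁: ẑ×o_n = [-0.0563, 0.3555, 0.0000], ω = ẑ
J2: z=[0.0000, 0.0000, 1.0000] o=[0.2210, 0.5470, 0.3600] → [0.4907, 0.1344, -0.0000, 0.0000, 0.0000, 1.0000]
J3: z=[0.4384, -0.8988, 0.0000] o=[0.8232, 0.8407, 0.4400] → [0.1388, 0.0677, -0.7643, 0.4384, -0.8988, 0.0000]
J4: z=[0.4384, -0.8988, 0.0000] o=[0.4603, 0.6637, 0.3688] → [0.0748, 0.0365, -0.3605, 0.4384, -0.8988, 0.0000]
V = J·q̇ = [0.2036, 0.1359, 0.9674, -0.7163, 1.4686, 1.1440]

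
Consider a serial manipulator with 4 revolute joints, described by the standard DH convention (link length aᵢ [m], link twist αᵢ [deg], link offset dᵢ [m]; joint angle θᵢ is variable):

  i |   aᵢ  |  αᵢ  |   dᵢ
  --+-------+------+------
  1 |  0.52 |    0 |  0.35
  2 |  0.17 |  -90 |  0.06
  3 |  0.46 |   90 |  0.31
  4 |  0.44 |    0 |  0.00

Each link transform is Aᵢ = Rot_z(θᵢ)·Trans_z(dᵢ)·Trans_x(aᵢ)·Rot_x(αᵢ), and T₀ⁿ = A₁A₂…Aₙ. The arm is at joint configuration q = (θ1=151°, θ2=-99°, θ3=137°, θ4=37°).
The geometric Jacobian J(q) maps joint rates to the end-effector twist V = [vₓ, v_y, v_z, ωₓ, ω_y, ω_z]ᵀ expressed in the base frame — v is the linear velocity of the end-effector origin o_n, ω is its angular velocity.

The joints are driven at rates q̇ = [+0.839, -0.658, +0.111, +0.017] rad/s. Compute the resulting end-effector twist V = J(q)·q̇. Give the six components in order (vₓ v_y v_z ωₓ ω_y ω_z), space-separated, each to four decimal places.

-0.2557 -0.5529 0.0689 -0.0803 0.0775 0.1686

o_n = [-1.1684, 0.2723, -0.1434]
J₁: ẑ×o_n = [-0.2723, -1.1684, 0.0000], ω = ẑ
J2: z=[0.0000, 0.0000, 1.0000] o=[-0.4548, 0.2521, 0.3500] → [-0.0202, -0.7136, 0.0000, 0.0000, 0.0000, 1.0000]
J3: z=[-0.7880, 0.6157, 0.0000] o=[-0.3501, 0.3861, 0.4100] → [-0.3407, -0.4361, 0.5934, -0.7880, 0.6157, 0.0000]
J4: z=[0.4199, 0.5374, -0.7314] o=[-0.8015, 0.3118, 0.0963] → [-0.1577, 0.3690, 0.1806, 0.4199, 0.5374, -0.7314]
V = J·q̇ = [-0.2557, -0.5529, 0.0689, -0.0803, 0.0775, 0.1686]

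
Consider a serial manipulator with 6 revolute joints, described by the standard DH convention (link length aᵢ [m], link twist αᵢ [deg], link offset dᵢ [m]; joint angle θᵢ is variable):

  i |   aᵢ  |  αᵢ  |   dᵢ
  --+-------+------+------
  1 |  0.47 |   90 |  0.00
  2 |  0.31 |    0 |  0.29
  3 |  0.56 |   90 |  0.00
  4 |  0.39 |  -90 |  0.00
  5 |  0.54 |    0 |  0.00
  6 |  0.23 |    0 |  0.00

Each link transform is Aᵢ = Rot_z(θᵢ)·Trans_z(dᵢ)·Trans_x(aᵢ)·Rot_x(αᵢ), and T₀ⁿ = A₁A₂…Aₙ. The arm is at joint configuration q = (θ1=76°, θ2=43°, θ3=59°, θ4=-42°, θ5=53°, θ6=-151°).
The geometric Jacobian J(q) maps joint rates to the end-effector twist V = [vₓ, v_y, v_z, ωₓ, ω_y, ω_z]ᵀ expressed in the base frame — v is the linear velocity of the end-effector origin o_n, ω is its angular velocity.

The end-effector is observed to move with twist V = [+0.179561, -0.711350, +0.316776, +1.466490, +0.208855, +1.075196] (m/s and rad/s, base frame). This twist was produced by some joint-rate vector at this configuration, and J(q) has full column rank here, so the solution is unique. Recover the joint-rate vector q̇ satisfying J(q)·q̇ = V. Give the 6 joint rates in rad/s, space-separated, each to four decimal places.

-0.0010 0.4190 -0.0870 0.7690 0.5860 0.8140

o_n = [-0.0953, 0.3079, 1.2133]
J₁: ẑ×o_n = [-0.3079, -0.0953, 0.0000], ω = ẑ
J2: z=[0.9703, -0.2419, 0.0000] o=[0.1137, 0.4560, 0.0000] → [-0.2935, -1.1773, -0.1943, 0.9703, -0.2419, 0.0000]
J3: z=[0.9703, -0.2419, 0.0000] o=[0.4499, 0.6059, 0.2114] → [-0.2424, -0.9721, -0.4210, 0.9703, -0.2419, 0.0000]
J4: z=[0.2366, 0.9491, 0.2079] o=[0.4218, 0.4929, 0.7592] → [0.4695, -0.2150, 0.4470, 0.2366, 0.9491, 0.2079]
J5: z=[0.6874, -0.3148, 0.6545] o=[0.1540, 0.4976, 1.0427] → [0.0704, -0.2805, -0.2088, 0.6874, -0.3148, 0.6545]
J6: z=[0.6874, -0.3148, 0.6545] o=[-0.1712, 0.0921, 1.1892] → [-0.1488, 0.0331, 0.1722, 0.6874, -0.3148, 0.6545]
q̇ = J⁺·V = [-0.0010, 0.4190, -0.0870, 0.7690, 0.5860, 0.8140]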